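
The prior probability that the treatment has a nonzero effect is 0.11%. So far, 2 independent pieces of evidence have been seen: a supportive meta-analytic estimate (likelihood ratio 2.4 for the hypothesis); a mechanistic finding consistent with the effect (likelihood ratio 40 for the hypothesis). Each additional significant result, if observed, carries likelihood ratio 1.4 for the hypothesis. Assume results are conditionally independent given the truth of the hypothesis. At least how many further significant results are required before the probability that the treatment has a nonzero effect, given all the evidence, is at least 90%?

14

Prior odds = 0.0011/0.9989 = 11/9989.
Combined Bayes factor of the evidence already in hand = 2.4 × 40 = 96.
Odds after that evidence = (11/9989) × 96 = 1056/9989.
Target odds = 0.9/0.1 = 9.
Need 1.4ⁿ ≥ 9 ÷ (1056/9989) = 29967/352.
1.4¹³ ≈79.3715 falls short of 29967/352 but 1.4¹⁴ ≈111.12 reaches it, so n = 14.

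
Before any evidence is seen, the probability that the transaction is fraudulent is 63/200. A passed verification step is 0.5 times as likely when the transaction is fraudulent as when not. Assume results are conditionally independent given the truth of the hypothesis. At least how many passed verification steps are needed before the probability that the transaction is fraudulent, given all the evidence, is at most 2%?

Prior odds: 0.315 ÷ 0.685 = 63/137.
Likelihood ratio per passed verification step = 0.5.
Target posterior odds = 0.02/0.98 = 1/49.
Require 0.5ⁿ ≤ 1/49 ÷ (63/137) = 137/3087.
0.5⁴ = 0.0625 is still above 137/3087 but 0.5⁵ = 0.03125 is at or below it, so n = 5.

5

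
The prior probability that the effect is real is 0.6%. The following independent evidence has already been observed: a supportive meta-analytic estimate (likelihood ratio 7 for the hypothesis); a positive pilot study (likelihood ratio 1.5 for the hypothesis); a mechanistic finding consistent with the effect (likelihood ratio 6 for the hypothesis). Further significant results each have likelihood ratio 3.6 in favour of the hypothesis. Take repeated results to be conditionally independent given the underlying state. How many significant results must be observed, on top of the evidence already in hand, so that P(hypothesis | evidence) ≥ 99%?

Prior odds = 0.006/0.994 = 3/497.
Combined Bayes factor of the evidence already in hand = 7 × 1.5 × 6 = 63.
Odds after that evidence = (3/497) × 63 = 27/71.
Target odds = 0.99/0.01 = 99.
Need 3.6ⁿ ≥ 99 ÷ (27/71) = 781/3.
3.6⁴ = 167.9616 falls short of 781/3 but 3.6⁵ = 604.66176 reaches it, so n = 5.

5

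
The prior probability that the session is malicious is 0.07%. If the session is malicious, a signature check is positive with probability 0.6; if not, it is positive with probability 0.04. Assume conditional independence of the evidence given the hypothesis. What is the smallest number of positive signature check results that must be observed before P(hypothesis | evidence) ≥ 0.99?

Prior odds: 0.0007 ÷ 0.9993 = 7/9993.
Likelihood ratio of a positive = 0.6/0.04 = 15.
Target odds: 0.99 ÷ 0.01 = 99.
Need (7/9993) × 15ⁿ ≥ 99, i.e. 15ⁿ ≥ 989307/7.
15⁴ = 50625 falls short of 989307/7 but 15⁵ = 759375 reaches it, so n = 5.

5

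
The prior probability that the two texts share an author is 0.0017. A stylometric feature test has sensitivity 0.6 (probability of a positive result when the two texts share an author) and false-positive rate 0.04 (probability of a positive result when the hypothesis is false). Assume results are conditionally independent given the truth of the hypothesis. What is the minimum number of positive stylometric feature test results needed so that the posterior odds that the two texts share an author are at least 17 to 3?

3

Prior odds = 0.0017/0.9983 = 17/9983.
Likelihood ratio of a positive result = 0.6/0.04 = 15.
Target odds = 17/3.
Require 15ⁿ ≥ 17/3 ÷ (17/9983) = 9983/3.
15² = 225 falls short of 9983/3 but 15³ = 3375 reaches it, so n = 3.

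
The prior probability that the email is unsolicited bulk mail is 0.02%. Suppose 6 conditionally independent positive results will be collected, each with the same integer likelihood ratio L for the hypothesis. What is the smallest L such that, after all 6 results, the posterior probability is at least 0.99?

9

Prior odds = 0.0002/0.9998 = 1/4999.
Target odds = 0.99/0.01 = 99.
Need L⁶ ≥ 99 ÷ (1/4999) = 494901.
8⁶ = 262144 < 494901 ≤ 531441 = 9⁶, so L = 9.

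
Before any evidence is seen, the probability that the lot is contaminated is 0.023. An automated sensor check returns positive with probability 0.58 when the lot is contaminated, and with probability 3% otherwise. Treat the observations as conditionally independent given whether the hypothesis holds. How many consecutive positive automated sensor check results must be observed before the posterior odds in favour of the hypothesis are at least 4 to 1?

2

Prior odds: 0.023 ÷ 0.977 = 23/977.
Likelihood ratio of a positive result = 0.58/0.03 = 58/3.
Target odds = 4.
Need (23/977) × (58/3)ⁿ ≥ 4, i.e. (58/3)ⁿ ≥ 3908/23.
(58/3)¹ = 58/3 falls short of 3908/23 but (58/3)² = 3364/9 reaches it, so n = 2.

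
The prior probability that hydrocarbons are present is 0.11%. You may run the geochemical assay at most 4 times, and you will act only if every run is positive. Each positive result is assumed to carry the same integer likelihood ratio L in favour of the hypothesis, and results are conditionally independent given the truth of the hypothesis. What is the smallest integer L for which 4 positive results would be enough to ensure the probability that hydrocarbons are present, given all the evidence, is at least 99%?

Prior odds = 0.0011/0.9989 = 11/9989.
Target odds = 0.99/0.01 = 99.
Need L⁴ ≥ 99 ÷ (11/9989) = 89901.
17⁴ = 83521 < 89901 ≤ 104976 = 18⁴, so L = 18.

18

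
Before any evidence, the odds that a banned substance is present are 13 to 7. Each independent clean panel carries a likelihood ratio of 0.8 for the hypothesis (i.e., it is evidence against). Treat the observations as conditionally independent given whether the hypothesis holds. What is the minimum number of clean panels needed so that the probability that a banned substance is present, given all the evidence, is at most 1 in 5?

9

Prior odds = 13/7.
Likelihood ratio per clean panel = 0.8.
Target posterior odds = 0.2/0.8 = 0.25.
Need (13/7) × 0.8ⁿ ≤ 0.25, i.e. 0.8ⁿ ≤ 7/52.
0.8⁸ = 65536/390625 is still above 7/52 but 0.8⁹ = 262144/1953125 is at or below it, so n = 9.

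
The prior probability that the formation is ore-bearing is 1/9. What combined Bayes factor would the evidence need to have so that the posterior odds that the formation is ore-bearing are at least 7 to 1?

Prior odds = (1/9)/(8/9) = 0.125.
Target odds = 7.
Required Bayes factor = 7 ÷ 0.125 = 56.

56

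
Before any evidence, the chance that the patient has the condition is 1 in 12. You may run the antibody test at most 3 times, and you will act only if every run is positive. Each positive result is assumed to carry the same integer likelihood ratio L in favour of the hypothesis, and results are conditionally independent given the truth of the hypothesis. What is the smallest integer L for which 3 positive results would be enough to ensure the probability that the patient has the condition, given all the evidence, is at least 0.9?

5

Prior odds = (1/12)/(11/12) = 1/11.
Target odds = 0.9/0.1 = 9.
Need L³ ≥ 9 ÷ (1/11) = 99.
4³ = 64 < 99 ≤ 125 = 5³, so L = 5.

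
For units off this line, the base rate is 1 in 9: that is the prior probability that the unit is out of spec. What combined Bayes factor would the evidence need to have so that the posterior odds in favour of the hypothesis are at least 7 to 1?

56

Prior odds = (1/9)/(8/9) = 0.125.
Target odds = 7.
Required Bayes factor = 7 ÷ 0.125 = 56.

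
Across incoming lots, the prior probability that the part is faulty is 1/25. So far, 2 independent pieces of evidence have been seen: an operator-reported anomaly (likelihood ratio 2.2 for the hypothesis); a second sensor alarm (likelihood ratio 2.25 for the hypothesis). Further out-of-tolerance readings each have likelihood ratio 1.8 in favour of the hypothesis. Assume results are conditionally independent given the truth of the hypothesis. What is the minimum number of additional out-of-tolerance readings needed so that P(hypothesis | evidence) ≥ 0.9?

Prior odds = 0.04/0.96 = 1/24.
Combined Bayes factor of the evidence already in hand = 2.2 × 2.25 = 4.95.
Odds after that evidence = (1/24) × 4.95 = 0.20625.
Target odds = 0.9/0.1 = 9.
Need 1.8ⁿ ≥ 9 ÷ 0.20625 = 480/11.
1.8⁶ = 531441/15625 falls short of 480/11 but 1.8⁷ = 4782969/78125 reaches it, so n = 7.

7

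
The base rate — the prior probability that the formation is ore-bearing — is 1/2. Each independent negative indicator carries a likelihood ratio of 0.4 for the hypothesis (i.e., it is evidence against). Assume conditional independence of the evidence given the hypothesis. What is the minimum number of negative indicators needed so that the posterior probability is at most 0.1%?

Prior odds: 0.5 ÷ 0.5 = 1.
Likelihood ratio per negative indicator = 0.4.
Target odds: 0.001 ÷ 0.999 = 1/999.
Require 0.4ⁿ ≤ 1/999 ÷ 1 = 1/999.
0.4⁷ = 128/78125 is still above 1/999 but 0.4⁸ = 256/390625 is at or below it, so n = 8.

8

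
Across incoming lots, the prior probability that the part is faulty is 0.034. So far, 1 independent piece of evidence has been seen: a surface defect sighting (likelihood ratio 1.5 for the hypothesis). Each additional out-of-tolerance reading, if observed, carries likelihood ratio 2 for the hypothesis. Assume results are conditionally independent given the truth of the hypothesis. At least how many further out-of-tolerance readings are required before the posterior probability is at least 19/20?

Prior odds = 0.034/0.966 = 17/483.
Bayes factor of the evidence already in hand = 1.5.
Odds after that evidence = (17/483) × 1.5 = 17/322.
Target odds = 0.95/0.05 = 19.
Need 2ⁿ ≥ 19 ÷ (17/322) = 6118/17.
2⁸ = 256 falls short of 6118/17 but 2⁹ = 512 reaches it, so n = 9.

9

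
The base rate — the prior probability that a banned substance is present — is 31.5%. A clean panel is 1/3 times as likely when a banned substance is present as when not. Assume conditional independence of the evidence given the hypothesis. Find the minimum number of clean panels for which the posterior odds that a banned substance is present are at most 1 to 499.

5

Prior odds: 0.315 ÷ 0.685 = 63/137.
Likelihood ratio per clean panel = 1/3.
Target odds = 1/499.
Require (1/3)ⁿ ≤ 1/499 ÷ (63/137) = 137/31437.
(1/3)⁴ = 1/81 is still above 137/31437 but (1/3)⁵ = 1/243 is at or below it, so n = 5.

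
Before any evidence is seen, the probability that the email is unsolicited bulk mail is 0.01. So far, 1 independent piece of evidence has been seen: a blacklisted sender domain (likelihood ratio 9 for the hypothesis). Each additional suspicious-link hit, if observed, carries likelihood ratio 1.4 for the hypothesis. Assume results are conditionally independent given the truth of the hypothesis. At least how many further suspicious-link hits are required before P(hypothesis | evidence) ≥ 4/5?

12

Prior odds = 0.01/0.99 = 1/99.
Bayes factor of the evidence already in hand = 9.
Odds after that evidence = (1/99) × 9 = 1/11.
Target odds = 0.8/0.2 = 4.
Need 1.4ⁿ ≥ 4 ÷ (1/11) = 44.
1.4¹¹ ≈40.4957 falls short of 44 but 1.4¹² ≈56.6939 reaches it, so n = 12.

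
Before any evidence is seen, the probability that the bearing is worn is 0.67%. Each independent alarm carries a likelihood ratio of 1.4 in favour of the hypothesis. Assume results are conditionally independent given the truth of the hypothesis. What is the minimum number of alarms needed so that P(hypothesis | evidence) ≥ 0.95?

24

Prior odds = 0.0067/0.9933 = 67/9933.
Likelihood ratio per alarm = 1.4.
Target posterior odds = 0.95/0.05 = 19.
Need (67/9933) × 1.4ⁿ ≥ 19, i.e. 1.4ⁿ ≥ 188727/67.
1.4²³ ≈2295.86 falls short of 188727/67 but 1.4²⁴ ≈3214.2 reaches it, so n = 24.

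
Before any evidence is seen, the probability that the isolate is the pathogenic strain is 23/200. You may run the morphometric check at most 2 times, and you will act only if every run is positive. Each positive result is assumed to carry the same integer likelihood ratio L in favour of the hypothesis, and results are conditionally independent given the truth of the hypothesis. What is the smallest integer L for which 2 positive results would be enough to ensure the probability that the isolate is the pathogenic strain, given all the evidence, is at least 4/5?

6

Prior odds = 0.115/0.885 = 23/177.
Target odds = 0.8/0.2 = 4.
Need L² ≥ 4 ÷ (23/177) = 708/23.
5² = 25 < 708/23 ≤ 36 = 6², so L = 6.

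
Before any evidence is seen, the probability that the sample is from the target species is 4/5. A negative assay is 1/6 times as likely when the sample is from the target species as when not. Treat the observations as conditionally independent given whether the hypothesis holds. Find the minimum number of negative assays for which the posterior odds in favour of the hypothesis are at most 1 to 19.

3

Prior odds: 0.8 ÷ 0.2 = 4.
Likelihood ratio per negative assay = 1/6.
Target odds = 1/19.
Need 4 × (1/6)ⁿ ≤ 1/19, i.e. (1/6)ⁿ ≤ 1/76.
(1/6)² = 1/36 is still above 1/76 but (1/6)³ = 1/216 is at or below it, so n = 3.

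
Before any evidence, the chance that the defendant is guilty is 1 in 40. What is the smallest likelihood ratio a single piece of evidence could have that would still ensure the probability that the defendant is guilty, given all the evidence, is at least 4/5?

156

Prior odds = 0.025/0.975 = 1/39.
Target odds = 0.8/0.2 = 4.
Required Bayes factor = 4 ÷ (1/39) = 156.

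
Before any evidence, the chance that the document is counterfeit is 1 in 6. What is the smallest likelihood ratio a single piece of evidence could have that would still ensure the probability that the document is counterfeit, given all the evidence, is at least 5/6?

25

Prior odds = (1/6)/(5/6) = 0.2.
Target odds = (5/6)/(1/6) = 5.
Required Bayes factor = 5 ÷ 0.2 = 25.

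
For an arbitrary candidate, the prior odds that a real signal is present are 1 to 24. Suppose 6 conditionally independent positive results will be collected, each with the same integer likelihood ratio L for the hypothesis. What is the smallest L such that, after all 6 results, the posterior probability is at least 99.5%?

Prior odds = 1/24.
Target odds = 0.995/0.005 = 199.
Need L⁶ ≥ 199 ÷ (1/24) = 4776.
4⁶ = 4096 < 4776 ≤ 15625 = 5⁶, so L = 5.

5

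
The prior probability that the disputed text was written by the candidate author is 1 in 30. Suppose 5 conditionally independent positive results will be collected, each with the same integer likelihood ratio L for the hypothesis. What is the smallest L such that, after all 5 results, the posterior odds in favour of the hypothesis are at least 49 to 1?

5

Prior odds = (1/30)/(29/30) = 1/29.
Target odds = 49.
Need L⁵ ≥ 49 ÷ (1/29) = 1421.
4⁵ = 1024 < 1421 ≤ 3125 = 5⁵, so L = 5.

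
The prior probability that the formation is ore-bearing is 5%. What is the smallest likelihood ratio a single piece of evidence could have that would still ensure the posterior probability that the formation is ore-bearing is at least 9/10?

171

Prior odds = 0.05/0.95 = 1/19.
Target odds = 0.9/0.1 = 9.
Required Bayes factor = 9 ÷ (1/19) = 171.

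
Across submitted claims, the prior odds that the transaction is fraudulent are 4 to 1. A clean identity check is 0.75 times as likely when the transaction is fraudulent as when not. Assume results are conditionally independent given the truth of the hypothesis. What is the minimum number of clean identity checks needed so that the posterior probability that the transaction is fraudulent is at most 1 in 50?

Prior odds = 4.
Likelihood ratio per clean identity check = 0.75.
Target odds: 0.02 ÷ 0.98 = 1/49.
Need 4 × 0.75ⁿ ≤ 1/49, i.e. 0.75ⁿ ≤ 1/196.
0.75¹⁸ ≈0.00563771 is still above 1/196 but 0.75¹⁹ ≈0.00422828 is at or below it, so n = 19.

19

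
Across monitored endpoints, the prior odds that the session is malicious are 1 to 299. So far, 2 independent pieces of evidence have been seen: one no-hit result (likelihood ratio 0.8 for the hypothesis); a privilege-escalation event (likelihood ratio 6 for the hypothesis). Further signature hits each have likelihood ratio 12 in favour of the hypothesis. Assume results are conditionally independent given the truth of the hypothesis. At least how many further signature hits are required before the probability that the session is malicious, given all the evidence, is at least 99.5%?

4

Prior odds = 1/299.
Combined Bayes factor of the evidence already in hand = 0.8 × 6 = 4.8.
Odds after that evidence = (1/299) × 4.8 = 24/1495.
Target odds = 0.995/0.005 = 199.
Need 12ⁿ ≥ 199 ÷ (24/1495) = 297505/24.
12³ = 1728 falls short of 297505/24 but 12⁴ = 20736 reaches it, so n = 4.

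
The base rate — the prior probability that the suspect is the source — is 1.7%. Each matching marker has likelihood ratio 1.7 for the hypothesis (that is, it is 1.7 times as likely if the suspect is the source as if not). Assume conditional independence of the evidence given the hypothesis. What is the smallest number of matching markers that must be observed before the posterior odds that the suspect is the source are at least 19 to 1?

14

Prior odds: 0.017 ÷ 0.983 = 17/983.
Likelihood ratio per matching marker = 1.7.
Target odds = 19.
Need (17/983) × 1.7ⁿ ≥ 19, i.e. 1.7ⁿ ≥ 18677/17.
1.7¹³ ≈990.458 falls short of 18677/17 but 1.7¹⁴ ≈1683.78 reaches it, so n = 14.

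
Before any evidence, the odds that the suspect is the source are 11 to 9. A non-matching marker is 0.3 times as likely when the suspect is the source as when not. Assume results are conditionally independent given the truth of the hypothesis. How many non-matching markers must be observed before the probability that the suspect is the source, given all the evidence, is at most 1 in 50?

4

Prior odds = 11/9.
Likelihood ratio per non-matching marker = 0.3.
Target posterior odds = 0.02/0.98 = 1/49.
Require 0.3ⁿ ≤ 1/49 ÷ (11/9) = 9/539.
0.3³ = 0.027 is still above 9/539 but 0.3⁴ = 0.0081 is at or below it, so n = 4.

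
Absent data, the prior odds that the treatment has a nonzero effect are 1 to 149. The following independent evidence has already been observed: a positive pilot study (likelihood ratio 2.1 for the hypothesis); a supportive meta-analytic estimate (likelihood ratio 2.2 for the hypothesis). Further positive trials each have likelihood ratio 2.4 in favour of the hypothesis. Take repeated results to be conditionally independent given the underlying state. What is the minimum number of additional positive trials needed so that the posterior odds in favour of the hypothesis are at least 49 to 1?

9

Prior odds = 1/149.
Combined Bayes factor of the evidence already in hand = 2.1 × 2.2 = 4.62.
Odds after that evidence = (1/149) × 4.62 = 231/7450.
Target odds = 49.
Need 2.4ⁿ ≥ 49 ÷ (231/7450) = 52150/33.
2.4⁸ = 429981696/390625 falls short of 52150/33 but 2.4⁹ ≈2641.81 reaches it, so n = 9.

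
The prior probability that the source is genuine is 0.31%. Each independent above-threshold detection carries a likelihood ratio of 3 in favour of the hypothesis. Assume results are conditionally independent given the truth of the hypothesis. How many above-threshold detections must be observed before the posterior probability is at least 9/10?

8

Prior odds = 0.0031/0.9969 = 31/9969.
Likelihood ratio per above-threshold detection = 3.
Target odds: 0.9 ÷ 0.1 = 9.
Require 3ⁿ ≥ 9 ÷ (31/9969) = 89721/31.
3⁷ = 2187 falls short of 89721/31 but 3⁸ = 6561 reaches it, so n = 8.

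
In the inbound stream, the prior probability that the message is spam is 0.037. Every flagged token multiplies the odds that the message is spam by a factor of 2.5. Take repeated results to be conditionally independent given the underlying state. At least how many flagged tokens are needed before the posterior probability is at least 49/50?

8

Prior odds: 0.037 ÷ 0.963 = 37/963.
Likelihood ratio per flagged token = 2.5.
Target posterior odds = 0.98/0.02 = 49.
Need (37/963) × 2.5ⁿ ≥ 49, i.e. 2.5ⁿ ≥ 47187/37.
2.5⁷ = 610.3515625 falls short of 47187/37 but 2.5⁸ = 390625/256 reaches it, so n = 8.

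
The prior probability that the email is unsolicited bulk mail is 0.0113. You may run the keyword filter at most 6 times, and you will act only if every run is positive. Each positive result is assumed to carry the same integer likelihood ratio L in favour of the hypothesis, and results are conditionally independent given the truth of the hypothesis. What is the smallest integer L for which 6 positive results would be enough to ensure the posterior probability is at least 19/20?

4

Prior odds = 0.0113/0.9887 = 113/9887.
Target odds = 0.95/0.05 = 19.
Need L⁶ ≥ 19 ÷ (113/9887) = 187853/113.
3⁶ = 729 < 187853/113 ≤ 4096 = 4⁶, so L = 4.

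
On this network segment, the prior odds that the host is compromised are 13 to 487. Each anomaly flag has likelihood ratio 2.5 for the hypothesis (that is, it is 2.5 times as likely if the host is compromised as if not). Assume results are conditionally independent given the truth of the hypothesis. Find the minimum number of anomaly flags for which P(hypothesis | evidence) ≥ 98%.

9

Prior odds = 13/487.
Likelihood ratio per anomaly flag = 2.5.
Target odds: 0.98 ÷ 0.02 = 49.
Require 2.5ⁿ ≥ 49 ÷ (13/487) = 23863/13.
2.5⁸ = 390625/256 falls short of 23863/13 but 2.5⁹ = 1953125/512 reaches it, so n = 9.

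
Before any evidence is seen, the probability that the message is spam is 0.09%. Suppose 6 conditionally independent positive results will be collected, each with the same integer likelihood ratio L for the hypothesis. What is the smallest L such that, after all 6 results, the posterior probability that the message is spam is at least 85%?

5

Prior odds = 0.0009/0.9991 = 9/9991.
Target odds = 0.85/0.15 = 17/3.
Need L⁶ ≥ 17/3 ÷ (9/9991) = 169847/27.
4⁶ = 4096 < 169847/27 ≤ 15625 = 5⁶, so L = 5.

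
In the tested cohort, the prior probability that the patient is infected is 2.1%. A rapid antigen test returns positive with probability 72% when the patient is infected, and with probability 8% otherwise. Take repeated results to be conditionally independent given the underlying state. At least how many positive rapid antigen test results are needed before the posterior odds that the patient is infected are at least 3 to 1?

3

Prior odds: 0.021 ÷ 0.979 = 21/979.
Likelihood ratio of a positive result = 0.72/0.08 = 9.
Target odds = 3.
Need (21/979) × 9ⁿ ≥ 3, i.e. 9ⁿ ≥ 979/7.
9² = 81 falls short of 979/7 but 9³ = 729 reaches it, so n = 3.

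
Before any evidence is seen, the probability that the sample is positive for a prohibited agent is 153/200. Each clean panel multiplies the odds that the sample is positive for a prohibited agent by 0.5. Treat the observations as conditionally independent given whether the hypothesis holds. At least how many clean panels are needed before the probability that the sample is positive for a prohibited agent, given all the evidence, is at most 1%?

9

Prior odds: 0.765 ÷ 0.235 = 153/47.
Likelihood ratio per clean panel = 0.5.
Target posterior odds = 0.01/0.99 = 1/99.
Require 0.5ⁿ ≤ 1/99 ÷ (153/47) = 47/15147.
0.5⁸ = 0.00390625 is still above 47/15147 but 0.5⁹ = 0.001953125 is at or below it, so n = 9.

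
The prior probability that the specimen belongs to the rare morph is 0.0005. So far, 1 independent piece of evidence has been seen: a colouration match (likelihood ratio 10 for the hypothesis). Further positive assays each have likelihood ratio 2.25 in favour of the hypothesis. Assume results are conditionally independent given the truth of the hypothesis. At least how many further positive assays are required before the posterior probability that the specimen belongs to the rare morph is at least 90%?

10

Prior odds = 0.0005/0.9995 = 1/1999.
Bayes factor of the evidence already in hand = 10.
Odds after that evidence = (1/1999) × 10 = 10/1999.
Target odds = 0.9/0.1 = 9.
Need 2.25ⁿ ≥ 9 ÷ (10/1999) = 1799.1.
2.25⁹ = 387420489/262144 falls short of 1799.1 but 2.25¹⁰ ≈3325.26 reaches it, so n = 10.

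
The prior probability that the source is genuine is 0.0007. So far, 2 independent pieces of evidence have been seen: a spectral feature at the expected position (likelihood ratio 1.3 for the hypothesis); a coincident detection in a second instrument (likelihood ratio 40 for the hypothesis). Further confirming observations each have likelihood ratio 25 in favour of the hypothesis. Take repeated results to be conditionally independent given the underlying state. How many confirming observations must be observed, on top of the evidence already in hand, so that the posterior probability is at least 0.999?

4

Prior odds = 0.0007/0.9993 = 7/9993.
Combined Bayes factor of the evidence already in hand = 1.3 × 40 = 52.
Odds after that evidence = (7/9993) × 52 = 364/9993.
Target odds = 0.999/0.001 = 999.
Need 25ⁿ ≥ 999 ÷ (364/9993) = 9983007/364.
25³ = 15625 falls short of 9983007/364 but 25⁴ = 390625 reaches it, so n = 4.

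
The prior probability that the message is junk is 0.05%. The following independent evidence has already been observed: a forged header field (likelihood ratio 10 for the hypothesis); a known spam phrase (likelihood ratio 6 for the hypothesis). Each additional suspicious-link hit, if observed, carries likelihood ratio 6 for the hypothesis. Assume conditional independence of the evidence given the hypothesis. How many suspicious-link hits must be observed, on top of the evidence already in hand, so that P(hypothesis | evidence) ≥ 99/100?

5

Prior odds = 0.0005/0.9995 = 1/1999.
Combined Bayes factor of the evidence already in hand = 10 × 6 = 60.
Odds after that evidence = (1/1999) × 60 = 60/1999.
Target odds = 0.99/0.01 = 99.
Need 6ⁿ ≥ 99 ÷ (60/1999) = 3298.35.
6⁴ = 1296 falls short of 3298.35 but 6⁵ = 7776 reaches it, so n = 5.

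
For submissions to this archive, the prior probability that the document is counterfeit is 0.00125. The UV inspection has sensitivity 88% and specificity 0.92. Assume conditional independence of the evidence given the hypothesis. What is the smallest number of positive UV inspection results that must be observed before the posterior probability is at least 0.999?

Prior odds: 0.00125 ÷ 0.99875 = 1/799.
False-positive rate = 1 − 0.92 = 0.08; likelihood ratio of a positive = 0.88/0.08 = 11.
Target odds: 0.999 ÷ 0.001 = 999.
Need (1/799) × 11ⁿ ≥ 999, i.e. 11ⁿ ≥ 798201.
11⁵ = 161051 falls short of 798201 but 11⁶ = 1771561 reaches it, so n = 6.

6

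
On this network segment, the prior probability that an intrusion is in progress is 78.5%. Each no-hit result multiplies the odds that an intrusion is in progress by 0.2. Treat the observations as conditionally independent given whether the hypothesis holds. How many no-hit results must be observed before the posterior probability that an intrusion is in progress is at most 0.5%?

5

Prior odds = 0.785/0.215 = 157/43.
Likelihood ratio per no-hit result = 0.2.
Target posterior odds = 0.005/0.995 = 1/199.
Require 0.2ⁿ ≤ 1/199 ÷ (157/43) = 43/31243.
0.2⁴ = 0.0016 is still above 43/31243 but 0.2⁵ = 0.00032 is at or below it, so n = 5.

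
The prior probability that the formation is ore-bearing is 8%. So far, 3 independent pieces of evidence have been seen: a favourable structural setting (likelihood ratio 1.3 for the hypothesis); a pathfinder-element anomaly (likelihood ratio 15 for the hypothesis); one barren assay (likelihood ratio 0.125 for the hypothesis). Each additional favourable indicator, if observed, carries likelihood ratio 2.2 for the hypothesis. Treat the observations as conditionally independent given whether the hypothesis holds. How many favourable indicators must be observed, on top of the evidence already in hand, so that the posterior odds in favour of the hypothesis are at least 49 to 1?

Prior odds = 0.08/0.92 = 2/23.
Combined Bayes factor of the evidence already in hand = 1.3 × 15 × 0.125 = 2.4375.
Odds after that evidence = (2/23) × 2.4375 = 39/184.
Target odds = 49.
Need 2.2ⁿ ≥ 49 ÷ (39/184) = 9016/39.
2.2⁶ = 1771561/15625 falls short of 9016/39 but 2.2⁷ = 19487171/78125 reaches it, so n = 7.

7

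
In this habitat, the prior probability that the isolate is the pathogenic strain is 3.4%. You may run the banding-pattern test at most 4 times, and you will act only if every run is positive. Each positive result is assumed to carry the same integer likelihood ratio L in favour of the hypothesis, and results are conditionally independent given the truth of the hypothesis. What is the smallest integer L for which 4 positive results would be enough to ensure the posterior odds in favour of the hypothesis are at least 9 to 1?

4

Prior odds = 0.034/0.966 = 17/483.
Target odds = 9.
Need L⁴ ≥ 9 ÷ (17/483) = 4347/17.
3⁴ = 81 < 4347/17 ≤ 256 = 4⁴, so L = 4.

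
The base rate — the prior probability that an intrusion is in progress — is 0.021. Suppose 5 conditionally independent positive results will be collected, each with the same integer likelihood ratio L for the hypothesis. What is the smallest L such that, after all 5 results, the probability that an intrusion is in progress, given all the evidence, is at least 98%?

5

Prior odds = 0.021/0.979 = 21/979.
Target odds = 0.98/0.02 = 49.
Need L⁵ ≥ 49 ÷ (21/979) = 6853/3.
4⁵ = 1024 < 6853/3 ≤ 3125 = 5⁵, so L = 5.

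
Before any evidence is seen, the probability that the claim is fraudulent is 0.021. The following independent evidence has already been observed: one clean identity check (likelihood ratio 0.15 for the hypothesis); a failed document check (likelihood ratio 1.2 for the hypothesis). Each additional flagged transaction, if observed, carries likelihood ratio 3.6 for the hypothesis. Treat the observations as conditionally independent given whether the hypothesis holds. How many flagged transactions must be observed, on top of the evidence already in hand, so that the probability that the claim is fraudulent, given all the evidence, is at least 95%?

Prior odds = 0.021/0.979 = 21/979.
Combined Bayes factor of the evidence already in hand = 0.15 × 1.2 = 0.18.
Odds after that evidence = (21/979) × 0.18 = 189/48950.
Target odds = 0.95/0.05 = 19.
Need 3.6ⁿ ≥ 19 ÷ (189/48950) = 930050/189.
3.6⁶ = 34012224/15625 falls short of 930050/189 but 3.6⁷ = 612220032/78125 reaches it, so n = 7.

7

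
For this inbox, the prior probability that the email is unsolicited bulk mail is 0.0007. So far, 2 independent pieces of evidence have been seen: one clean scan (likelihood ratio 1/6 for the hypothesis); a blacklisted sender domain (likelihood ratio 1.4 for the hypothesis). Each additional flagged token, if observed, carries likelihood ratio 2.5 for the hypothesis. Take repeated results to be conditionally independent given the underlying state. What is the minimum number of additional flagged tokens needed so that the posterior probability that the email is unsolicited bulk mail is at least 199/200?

Prior odds = 0.0007/0.9993 = 7/9993.
Combined Bayes factor of the evidence already in hand = (1/6) × 1.4 = 7/30.
Odds after that evidence = (7/9993) × 7/30 = 49/299790.
Target odds = 0.995/0.005 = 199.
Need 2.5ⁿ ≥ 199 ÷ (49/299790) = 59658210/49.
2.5¹⁵ ≈931323 falls short of 59658210/49 but 2.5¹⁶ ≈2.32831e+06 reaches it, so n = 16.

16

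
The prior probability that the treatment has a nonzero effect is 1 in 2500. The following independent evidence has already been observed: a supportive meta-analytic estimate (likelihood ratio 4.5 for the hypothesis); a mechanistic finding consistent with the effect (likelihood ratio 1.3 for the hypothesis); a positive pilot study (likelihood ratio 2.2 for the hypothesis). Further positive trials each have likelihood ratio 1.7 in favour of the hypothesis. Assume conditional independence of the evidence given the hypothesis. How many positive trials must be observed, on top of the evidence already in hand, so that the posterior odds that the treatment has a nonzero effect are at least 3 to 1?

12

Prior odds = 0.0004/0.9996 = 1/2499.
Combined Bayes factor of the evidence already in hand = 4.5 × 1.3 × 2.2 = 12.87.
Odds after that evidence = (1/2499) × 12.87 = 429/83300.
Target odds = 3.
Need 1.7ⁿ ≥ 3 ÷ (429/83300) = 83300/143.
1.7¹¹ ≈342.719 falls short of 83300/143 but 1.7¹² ≈582.622 reaches it, so n = 12.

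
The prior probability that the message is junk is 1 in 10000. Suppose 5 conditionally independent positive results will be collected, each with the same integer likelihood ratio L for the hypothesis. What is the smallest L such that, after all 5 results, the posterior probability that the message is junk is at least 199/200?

19

Prior odds = 0.0001/0.9999 = 1/9999.
Target odds = 0.995/0.005 = 199.
Need L⁵ ≥ 199 ÷ (1/9999) = 1989801.
18⁵ = 1889568 < 1989801 ≤ 2476099 = 19⁵, so L = 19.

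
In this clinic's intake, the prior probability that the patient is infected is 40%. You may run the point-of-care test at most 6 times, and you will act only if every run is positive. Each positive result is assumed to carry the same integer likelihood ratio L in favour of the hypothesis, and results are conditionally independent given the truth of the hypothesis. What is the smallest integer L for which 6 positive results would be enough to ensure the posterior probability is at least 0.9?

2

Prior odds = 0.4/0.6 = 2/3.
Target odds = 0.9/0.1 = 9.
Need L⁶ ≥ 9 ÷ (2/3) = 13.5.
1⁶ = 1 < 13.5 ≤ 64 = 2⁶, so L = 2.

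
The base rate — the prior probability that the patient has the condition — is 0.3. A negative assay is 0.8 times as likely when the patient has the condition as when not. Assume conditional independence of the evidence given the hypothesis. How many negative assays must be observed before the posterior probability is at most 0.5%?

Prior odds: 0.3 ÷ 0.7 = 3/7.
Likelihood ratio per negative assay = 0.8.
Target posterior odds = 0.005/0.995 = 1/199.
Need (3/7) × 0.8ⁿ ≤ 1/199, i.e. 0.8ⁿ ≤ 7/597.
0.8¹⁹ ≈0.0144115 is still above 7/597 but 0.8²⁰ ≈0.0115292 is at or below it, so n = 20.

20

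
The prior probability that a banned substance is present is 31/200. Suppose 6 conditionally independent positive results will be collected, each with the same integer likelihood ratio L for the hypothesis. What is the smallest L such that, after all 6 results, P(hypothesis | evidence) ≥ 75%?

2

Prior odds = 0.155/0.845 = 31/169.
Target odds = 0.75/0.25 = 3.
Need L⁶ ≥ 3 ÷ (31/169) = 507/31.
1⁶ = 1 < 507/31 ≤ 64 = 2⁶, so L = 2.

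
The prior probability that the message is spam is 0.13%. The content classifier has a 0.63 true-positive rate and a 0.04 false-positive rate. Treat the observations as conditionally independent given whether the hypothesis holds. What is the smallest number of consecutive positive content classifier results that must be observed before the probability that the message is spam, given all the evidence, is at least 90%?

Prior odds = 0.0013/0.9987 = 13/9987.
Likelihood ratio of a positive result = 0.63/0.04 = 15.75.
Target odds: 0.9 ÷ 0.1 = 9.
Require 15.75ⁿ ≥ 9 ÷ (13/9987) = 89883/13.
15.75³ = 3906.984375 falls short of 89883/13 but 15.75⁴ = 15752961/256 reaches it, so n = 4.

4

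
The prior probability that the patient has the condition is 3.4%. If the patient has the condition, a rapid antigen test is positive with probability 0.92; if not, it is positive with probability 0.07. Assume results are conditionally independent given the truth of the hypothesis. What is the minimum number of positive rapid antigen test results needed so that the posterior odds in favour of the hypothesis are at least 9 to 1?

3

Prior odds: 0.034 ÷ 0.966 = 17/483.
Likelihood ratio of a positive = 0.92/0.07 = 92/7.
Target odds = 9.
Require (92/7)ⁿ ≥ 9 ÷ (17/483) = 4347/17.
(92/7)² = 8464/49 falls short of 4347/17 but (92/7)³ = 778688/343 reaches it, so n = 3.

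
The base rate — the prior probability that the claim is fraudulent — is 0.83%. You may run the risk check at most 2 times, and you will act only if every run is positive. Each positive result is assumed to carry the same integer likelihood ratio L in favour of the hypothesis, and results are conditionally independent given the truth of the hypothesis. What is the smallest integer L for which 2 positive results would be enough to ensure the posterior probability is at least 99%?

Prior odds = 0.0083/0.9917 = 83/9917.
Target odds = 0.99/0.01 = 99.
Need L² ≥ 99 ÷ (83/9917) = 981783/83.
108² = 11664 < 981783/83 ≤ 11881 = 109², so L = 109.

109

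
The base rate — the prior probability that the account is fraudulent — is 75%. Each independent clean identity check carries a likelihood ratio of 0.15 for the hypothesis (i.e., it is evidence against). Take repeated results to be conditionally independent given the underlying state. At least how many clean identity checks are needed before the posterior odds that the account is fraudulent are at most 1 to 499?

Prior odds: 0.75 ÷ 0.25 = 3.
Likelihood ratio per clean identity check = 0.15.
Target odds = 1/499.
Need 3 × 0.15ⁿ ≤ 1/499, i.e. 0.15ⁿ ≤ 1/1497.
0.15³ = 0.003375 is still above 1/1497 but 0.15⁴ = 81/160000 is at or below it, so n = 4.

4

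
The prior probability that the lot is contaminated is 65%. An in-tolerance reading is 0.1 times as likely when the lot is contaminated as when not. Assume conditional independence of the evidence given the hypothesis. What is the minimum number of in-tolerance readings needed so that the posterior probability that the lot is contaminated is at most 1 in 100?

Prior odds = 0.65/0.35 = 13/7.
Likelihood ratio per in-tolerance reading = 0.1.
Target posterior odds = 0.01/0.99 = 1/99.
Require 0.1ⁿ ≤ 1/99 ÷ (13/7) = 7/1287.
0.1² = 0.01 is still above 7/1287 but 0.1³ = 0.001 is at or below it, so n = 3.

3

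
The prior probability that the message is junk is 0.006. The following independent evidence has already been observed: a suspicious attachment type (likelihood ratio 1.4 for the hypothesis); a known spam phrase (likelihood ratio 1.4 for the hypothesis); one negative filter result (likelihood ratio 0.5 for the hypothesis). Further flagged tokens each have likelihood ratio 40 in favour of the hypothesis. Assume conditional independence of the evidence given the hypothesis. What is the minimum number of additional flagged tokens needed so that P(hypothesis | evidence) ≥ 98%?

Prior odds = 0.006/0.994 = 3/497.
Combined Bayes factor of the evidence already in hand = 1.4 × 1.4 × 0.5 = 0.98.
Odds after that evidence = (3/497) × 0.98 = 21/3550.
Target odds = 0.98/0.02 = 49.
Need 40ⁿ ≥ 49 ÷ (21/3550) = 24850/3.
40² = 1600 falls short of 24850/3 but 40³ = 64000 reaches it, so n = 3.

3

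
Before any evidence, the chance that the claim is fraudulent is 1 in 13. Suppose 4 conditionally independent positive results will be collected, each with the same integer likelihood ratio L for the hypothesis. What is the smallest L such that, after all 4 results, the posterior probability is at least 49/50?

5

Prior odds = (1/13)/(12/13) = 1/12.
Target odds = 0.98/0.02 = 49.
Need L⁴ ≥ 49 ÷ (1/12) = 588.
4⁴ = 256 < 588 ≤ 625 = 5⁴, so L = 5.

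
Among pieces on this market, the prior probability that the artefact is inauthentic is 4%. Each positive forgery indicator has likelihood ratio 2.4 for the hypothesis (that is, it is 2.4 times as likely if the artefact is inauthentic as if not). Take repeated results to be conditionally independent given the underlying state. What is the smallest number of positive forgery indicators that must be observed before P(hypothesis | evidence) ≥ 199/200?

10

Prior odds = 0.04/0.96 = 1/24.
Likelihood ratio per positive forgery indicator = 2.4.
Target posterior odds = 0.995/0.005 = 199.
Require 2.4ⁿ ≥ 199 ÷ (1/24) = 4776.
2.4⁹ ≈2641.81 falls short of 4776 but 2.4¹⁰ ≈6340.34 reaches it, so n = 10.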